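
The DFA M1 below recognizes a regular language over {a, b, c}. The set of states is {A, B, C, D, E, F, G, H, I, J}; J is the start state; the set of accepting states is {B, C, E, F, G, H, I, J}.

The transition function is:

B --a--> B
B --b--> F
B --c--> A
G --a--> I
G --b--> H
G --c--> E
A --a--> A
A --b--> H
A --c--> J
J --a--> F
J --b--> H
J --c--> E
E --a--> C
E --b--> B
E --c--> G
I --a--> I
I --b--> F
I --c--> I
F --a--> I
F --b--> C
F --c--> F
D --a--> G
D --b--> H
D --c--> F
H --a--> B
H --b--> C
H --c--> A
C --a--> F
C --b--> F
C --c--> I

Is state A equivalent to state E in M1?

No

States {D} cannot be reached from the start state, so discard them.
Start with accepting vs non-accepting: {B,C,E,F,G,H,I,J} | {A}.
Refine {B,C,E,F,G,H,I,J} on symbol c: members go to different blocks, giving {C,E,F,G,I,J} and {B,H}.
On input b, block {C,E,F,G,I,J} splits into {C,F,I} and {E,G,J}.
No further refinement is possible. Final partition (4 blocks): {C,F,I} | {A} | {B,H} | {E,G,J}.
A and E end up in different blocks, so they are distinguishable. For instance, the string 'ε' is accepted from only E.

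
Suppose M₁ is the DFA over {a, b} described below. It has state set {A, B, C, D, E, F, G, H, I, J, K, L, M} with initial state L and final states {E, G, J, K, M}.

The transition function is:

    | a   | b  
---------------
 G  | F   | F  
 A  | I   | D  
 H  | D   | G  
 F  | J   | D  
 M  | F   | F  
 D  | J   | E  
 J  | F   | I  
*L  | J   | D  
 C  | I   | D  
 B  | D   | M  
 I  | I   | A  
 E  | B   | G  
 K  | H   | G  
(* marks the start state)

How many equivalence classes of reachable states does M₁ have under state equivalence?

8

First remove the unreachable states {C,H,K}; 10 states remain.
Start with accepting vs non-accepting: {E,G,J,M} | {A,B,D,F,I,L}.
On input b, block {E,G,J,M} splits into {G,J,M} and {E}.
Split {A,B,D,F,I,L} by δ(·,a) → {A,B,I} and {D,F,L}.
Split {G,J,M} by δ(·,b) → {G,M} and {J}.
Refine {A,B,I} on symbol a: members go to different blocks, giving {A,I} and {B}.
Refine {A,I} on symbol b: members go to different blocks, giving {A} and {I}.
Split {D,F,L} by δ(·,b) → {F,L} and {D}.
No further refinement is possible. Final partition (8 blocks): {G,M} | {A} | {E} | {F,L} | {J} | {B} | {I} | {D}.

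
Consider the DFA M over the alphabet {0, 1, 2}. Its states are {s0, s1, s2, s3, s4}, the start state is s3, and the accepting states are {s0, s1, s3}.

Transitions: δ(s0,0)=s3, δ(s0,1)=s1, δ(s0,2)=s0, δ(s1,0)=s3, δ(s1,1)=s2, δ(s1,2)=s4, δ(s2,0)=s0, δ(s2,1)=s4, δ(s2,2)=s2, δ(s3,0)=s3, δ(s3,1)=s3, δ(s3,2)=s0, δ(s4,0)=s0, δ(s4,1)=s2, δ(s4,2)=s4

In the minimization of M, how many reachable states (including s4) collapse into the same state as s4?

2

Start with accepting vs non-accepting: {s0,s1,s3} | {s2,s4}.
Refine {s0,s1,s3} on symbol 1: members go to different blocks, giving {s0,s3} and {s1}.
On input 1, block {s0,s3} splits into {s0} and {s3}.
Stable partition: {s0} | {s2,s4} | {s1} | {s3} — 4 equivalence classes.
The equivalence class containing s4 is {s2,s4}, of size 2.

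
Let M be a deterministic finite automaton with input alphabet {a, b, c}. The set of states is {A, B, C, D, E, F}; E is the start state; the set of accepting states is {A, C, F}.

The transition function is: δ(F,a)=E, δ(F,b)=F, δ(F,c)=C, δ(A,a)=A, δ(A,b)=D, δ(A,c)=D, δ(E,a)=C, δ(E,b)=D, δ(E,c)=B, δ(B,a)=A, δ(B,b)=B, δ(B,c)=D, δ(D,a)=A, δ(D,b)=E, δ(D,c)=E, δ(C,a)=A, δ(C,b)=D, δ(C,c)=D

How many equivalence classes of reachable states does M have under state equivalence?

First remove the unreachable states {F}; 5 states remain.
Initial partition by acceptance: {A,C} | {B,D,E}.
Stable partition: {A,C} | {B,D,E} — 2 equivalence classes.

2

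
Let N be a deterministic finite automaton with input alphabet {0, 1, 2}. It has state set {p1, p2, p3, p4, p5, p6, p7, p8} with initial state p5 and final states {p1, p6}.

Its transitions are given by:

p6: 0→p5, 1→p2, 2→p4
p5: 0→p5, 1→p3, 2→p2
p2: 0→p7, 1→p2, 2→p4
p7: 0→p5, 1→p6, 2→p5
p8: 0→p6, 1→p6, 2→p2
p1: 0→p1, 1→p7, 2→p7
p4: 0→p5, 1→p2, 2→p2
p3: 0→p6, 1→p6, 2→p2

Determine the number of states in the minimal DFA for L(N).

6

States {p1,p8} cannot be reached from the start state, so discard them.
Initial partition by acceptance: {p6} | {p2,p3,p4,p5,p7}.
On input 0, block {p2,p3,p4,p5,p7} splits into {p2,p4,p5,p7} and {p3}.
Refine {p2,p4,p5,p7} on symbol 1: members go to different blocks, giving {p2,p4} and {p5} and {p7}.
On input 0, block {p2,p4} splits into {p2} and {p4}.
Stable partition: {p6} | {p2} | {p3} | {p5} | {p7} | {p4} — 6 equivalence classes.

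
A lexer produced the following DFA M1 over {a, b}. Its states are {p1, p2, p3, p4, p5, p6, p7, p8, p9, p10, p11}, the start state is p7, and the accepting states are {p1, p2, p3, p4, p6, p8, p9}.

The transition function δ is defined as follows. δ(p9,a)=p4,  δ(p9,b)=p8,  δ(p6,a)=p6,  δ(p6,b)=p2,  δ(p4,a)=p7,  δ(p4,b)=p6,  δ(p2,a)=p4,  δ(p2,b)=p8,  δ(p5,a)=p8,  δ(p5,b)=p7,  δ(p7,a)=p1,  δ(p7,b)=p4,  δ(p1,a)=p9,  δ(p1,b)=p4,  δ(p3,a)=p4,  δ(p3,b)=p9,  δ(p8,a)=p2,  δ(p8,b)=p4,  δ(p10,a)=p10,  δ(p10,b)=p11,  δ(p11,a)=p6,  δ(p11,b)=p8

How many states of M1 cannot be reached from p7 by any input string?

No path from p7 leads to p3, p5, p10, p11; the other 7 states are all reachable.

4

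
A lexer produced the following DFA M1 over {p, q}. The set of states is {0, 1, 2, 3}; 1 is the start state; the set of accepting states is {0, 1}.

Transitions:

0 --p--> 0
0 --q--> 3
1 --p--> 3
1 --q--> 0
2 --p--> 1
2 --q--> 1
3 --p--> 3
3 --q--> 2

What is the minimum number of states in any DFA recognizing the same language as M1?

4

Every state is reachable, so we keep all 4.
Initial partition by acceptance: {0,1} | {2,3}.
On input p, block {0,1} splits into {0} and {1}.
Split {2,3} by δ(·,p) → {2} and {3}.
No further refinement is possible. Final partition (4 blocks): {0} | {2} | {1} | {3}.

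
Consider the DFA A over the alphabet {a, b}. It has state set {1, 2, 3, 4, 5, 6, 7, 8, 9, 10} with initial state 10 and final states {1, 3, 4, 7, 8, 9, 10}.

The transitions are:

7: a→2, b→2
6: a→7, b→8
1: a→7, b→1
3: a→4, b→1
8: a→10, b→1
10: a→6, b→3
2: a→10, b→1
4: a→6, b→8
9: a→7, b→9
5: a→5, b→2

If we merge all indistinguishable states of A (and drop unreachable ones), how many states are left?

6

First remove the unreachable states {5,9}; 8 states remain.
Initial partition by acceptance: {1,3,4,7,8,10} | {2,6}.
Split {1,3,4,7,8,10} by δ(·,a) → {1,3,8} and {4,7,10}.
Refine {4,7,10} on symbol b: members go to different blocks, giving {4,10} and {7}.
On input a, block {1,3,8} splits into {3,8} and {1}.
Split {2,6} by δ(·,a) → {2} and {6}.
Stable partition: {3,8} | {2} | {4,10} | {7} | {1} | {6} — 6 equivalence classes.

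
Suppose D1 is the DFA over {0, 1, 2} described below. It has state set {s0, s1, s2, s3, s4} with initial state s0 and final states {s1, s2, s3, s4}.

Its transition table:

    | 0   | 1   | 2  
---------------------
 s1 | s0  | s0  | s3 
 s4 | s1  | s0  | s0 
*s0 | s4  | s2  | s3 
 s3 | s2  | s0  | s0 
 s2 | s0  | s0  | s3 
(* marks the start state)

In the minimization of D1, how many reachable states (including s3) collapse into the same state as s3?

2

Every state is reachable, so we keep all 5.
Start with accepting vs non-accepting: {s1,s2,s3,s4} | {s0}.
Split {s1,s2,s3,s4} by δ(·,0) → {s1,s2} and {s3,s4}.
Stable partition: {s1,s2} | {s0} | {s3,s4} — 3 equivalence classes.
The equivalence class containing s3 is {s3,s4}, of size 2.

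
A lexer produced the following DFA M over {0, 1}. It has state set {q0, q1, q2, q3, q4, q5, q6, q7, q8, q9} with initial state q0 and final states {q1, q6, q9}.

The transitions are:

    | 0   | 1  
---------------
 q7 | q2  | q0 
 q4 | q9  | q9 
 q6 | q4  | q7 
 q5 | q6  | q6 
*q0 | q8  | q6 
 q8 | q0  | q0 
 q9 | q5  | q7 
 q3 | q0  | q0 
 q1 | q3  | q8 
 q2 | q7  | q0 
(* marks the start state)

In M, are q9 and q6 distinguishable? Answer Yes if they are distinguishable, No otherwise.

Reachable states from the start: {q0,q2,q4,q5,q6,q7,q8,q9}. Unreachable: {q1,q3} — drop them.
P0 = {q6,q9} | {q0,q2,q4,q5,q7,q8}.
On input 0, block {q0,q2,q4,q5,q7,q8} splits into {q0,q2,q7,q8} and {q4,q5}.
Refine {q0,q2,q7,q8} on symbol 1: members go to different blocks, giving {q2,q7,q8} and {q0}.
Split {q2,q7,q8} by δ(·,0) → {q2,q7} and {q8}.
The partition is now stable with 5 blocks: {q6,q9} | {q2,q7} | {q4,q5} | {q0} | {q8}.
q9 and q6 lie in the same block of the stable partition, so they are equivalent — no string distinguishes them.

No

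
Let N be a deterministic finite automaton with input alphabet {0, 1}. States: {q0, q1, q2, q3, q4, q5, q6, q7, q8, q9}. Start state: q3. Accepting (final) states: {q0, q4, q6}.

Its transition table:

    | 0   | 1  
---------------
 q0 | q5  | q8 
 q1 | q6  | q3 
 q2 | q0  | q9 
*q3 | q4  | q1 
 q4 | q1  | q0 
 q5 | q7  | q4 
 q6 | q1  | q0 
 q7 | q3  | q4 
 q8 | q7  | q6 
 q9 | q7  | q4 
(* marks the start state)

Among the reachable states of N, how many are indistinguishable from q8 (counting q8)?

States {q2,q9} cannot be reached from the start state, so discard them.
P0 = {q0,q4,q6} | {q1,q3,q5,q7,q8}.
On input 1, block {q0,q4,q6} splits into {q4,q6} and {q0}.
On input 0, block {q1,q3,q5,q7,q8} splits into {q5,q7,q8} and {q1,q3}.
Refine {q5,q7,q8} on symbol 0: members go to different blocks, giving {q5,q8} and {q7}.
Stable partition: {q4,q6} | {q5,q8} | {q0} | {q1,q3} | {q7} — 5 equivalence classes.
The equivalence class containing q8 is {q5,q8}, of size 2.

2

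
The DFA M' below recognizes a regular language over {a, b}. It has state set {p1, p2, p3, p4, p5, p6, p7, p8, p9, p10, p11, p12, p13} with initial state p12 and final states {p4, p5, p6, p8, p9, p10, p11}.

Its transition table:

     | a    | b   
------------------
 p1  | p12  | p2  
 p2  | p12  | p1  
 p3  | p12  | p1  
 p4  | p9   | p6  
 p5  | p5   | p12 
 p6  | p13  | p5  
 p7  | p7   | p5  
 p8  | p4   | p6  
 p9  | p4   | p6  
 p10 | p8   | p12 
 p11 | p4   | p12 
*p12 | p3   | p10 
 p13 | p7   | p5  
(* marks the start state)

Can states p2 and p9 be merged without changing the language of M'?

No

First remove the unreachable states {p11}; 12 states remain.
P0 = {p4,p5,p6,p8,p9,p10} | {p1,p2,p3,p7,p12,p13}.
Split {p4,p5,p6,p8,p9,p10} by δ(·,a) → {p4,p5,p8,p9,p10} and {p6}.
Refine {p4,p5,p8,p9,p10} on symbol b: members go to different blocks, giving {p4,p8,p9} and {p5,p10}.
On input b, block {p1,p2,p3,p7,p12,p13} splits into {p1,p2,p3} and {p7,p12,p13}.
Refine {p5,p10} on symbol a: members go to different blocks, giving {p5} and {p10}.
On input a, block {p7,p12,p13} splits into {p7,p13} and {p12}.
The partition is now stable with 7 blocks: {p4,p8,p9} | {p1,p2,p3} | {p6} | {p5} | {p7,p13} | {p10} | {p12}.
p2 and p9 end up in different blocks, so they are distinguishable. For instance, the string 'ε' is accepted from only p9.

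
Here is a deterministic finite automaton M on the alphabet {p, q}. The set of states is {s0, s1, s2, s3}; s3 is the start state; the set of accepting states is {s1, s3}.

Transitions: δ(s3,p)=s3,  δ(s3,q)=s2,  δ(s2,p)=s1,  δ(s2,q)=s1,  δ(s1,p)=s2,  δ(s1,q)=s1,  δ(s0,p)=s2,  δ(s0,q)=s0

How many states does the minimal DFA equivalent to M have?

States {s0} cannot be reached from the start state, so discard them.
Start with accepting vs non-accepting: {s1,s3} | {s2}.
Refine {s1,s3} on symbol p: members go to different blocks, giving {s1} and {s3}.
The partition is now stable with 3 blocks: {s1} | {s2} | {s3}.

3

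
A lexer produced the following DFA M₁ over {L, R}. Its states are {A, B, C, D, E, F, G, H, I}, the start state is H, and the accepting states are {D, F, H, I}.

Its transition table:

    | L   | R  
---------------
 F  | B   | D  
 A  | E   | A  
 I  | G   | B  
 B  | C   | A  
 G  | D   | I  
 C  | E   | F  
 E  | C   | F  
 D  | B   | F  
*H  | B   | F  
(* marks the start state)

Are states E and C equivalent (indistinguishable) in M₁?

Yes

First remove the unreachable states {G,I}; 7 states remain.
Start with accepting vs non-accepting: {D,F,H} | {A,B,C,E}.
Refine {A,B,C,E} on symbol R: members go to different blocks, giving {A,B} and {C,E}.
No further refinement is possible. Final partition (3 blocks): {D,F,H} | {A,B} | {C,E}.
E and C lie in the same block of the stable partition, so they are equivalent — no string distinguishes them.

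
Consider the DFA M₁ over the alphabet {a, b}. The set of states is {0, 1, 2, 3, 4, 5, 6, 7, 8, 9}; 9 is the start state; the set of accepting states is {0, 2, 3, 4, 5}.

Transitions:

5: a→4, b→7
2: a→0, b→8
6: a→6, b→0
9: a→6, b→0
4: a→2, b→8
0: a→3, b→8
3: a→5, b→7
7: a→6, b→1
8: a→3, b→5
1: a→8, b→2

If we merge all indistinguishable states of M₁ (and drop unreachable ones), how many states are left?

9

All states are reachable from the start state.
P0 = {0,2,3,4,5} | {1,6,7,8,9}.
Refine {1,6,7,8,9} on symbol a: members go to different blocks, giving {1,6,7,9} and {8}.
Refine {0,2,3,4,5} on symbol b: members go to different blocks, giving {0,2,4} and {3,5}.
Split {0,2,4} by δ(·,a) → {2,4} and {0}.
Refine {2,4} on symbol a: members go to different blocks, giving {2} and {4}.
Refine {1,6,7,9} on symbol a: members go to different blocks, giving {6,7,9} and {1}.
Refine {6,7,9} on symbol b: members go to different blocks, giving {6,9} and {7}.
Refine {3,5} on symbol a: members go to different blocks, giving {3} and {5}.
No further refinement is possible. Final partition (9 blocks): {2} | {6,9} | {8} | {3} | {0} | {4} | {1} | {7} | {5}.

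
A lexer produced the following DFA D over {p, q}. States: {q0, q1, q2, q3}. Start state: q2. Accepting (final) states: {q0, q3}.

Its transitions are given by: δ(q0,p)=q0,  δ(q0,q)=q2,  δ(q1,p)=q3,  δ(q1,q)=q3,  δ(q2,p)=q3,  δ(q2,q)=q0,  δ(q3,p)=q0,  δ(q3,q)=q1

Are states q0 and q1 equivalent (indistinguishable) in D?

All states are reachable from the start state.
Start with accepting vs non-accepting: {q0,q3} | {q1,q2}.
The partition is now stable with 2 blocks: {q0,q3} | {q1,q2}.
q0 and q1 end up in different blocks, so they are distinguishable. For instance, the string 'ε' is accepted from only q0.

No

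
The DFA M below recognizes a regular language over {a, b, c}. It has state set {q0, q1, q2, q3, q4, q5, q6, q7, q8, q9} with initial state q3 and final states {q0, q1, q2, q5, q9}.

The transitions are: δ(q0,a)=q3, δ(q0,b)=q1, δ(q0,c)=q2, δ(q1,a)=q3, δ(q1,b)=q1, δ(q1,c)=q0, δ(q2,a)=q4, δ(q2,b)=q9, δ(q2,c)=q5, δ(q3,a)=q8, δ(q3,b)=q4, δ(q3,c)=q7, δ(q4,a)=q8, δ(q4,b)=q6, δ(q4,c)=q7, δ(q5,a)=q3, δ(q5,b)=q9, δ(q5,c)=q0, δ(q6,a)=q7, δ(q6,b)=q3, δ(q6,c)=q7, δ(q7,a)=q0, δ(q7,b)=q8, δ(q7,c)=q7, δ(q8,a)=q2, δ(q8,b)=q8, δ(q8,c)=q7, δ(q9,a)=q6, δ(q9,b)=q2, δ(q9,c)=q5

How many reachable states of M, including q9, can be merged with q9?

Start with accepting vs non-accepting: {q0,q1,q2,q5,q9} | {q3,q4,q6,q7,q8}.
Split {q3,q4,q6,q7,q8} by δ(·,a) → {q3,q4,q6} and {q7,q8}.
Stable partition: {q0,q1,q2,q5,q9} | {q3,q4,q6} | {q7,q8} — 3 equivalence classes.
The equivalence class containing q9 is {q0,q1,q2,q5,q9}, of size 5.

5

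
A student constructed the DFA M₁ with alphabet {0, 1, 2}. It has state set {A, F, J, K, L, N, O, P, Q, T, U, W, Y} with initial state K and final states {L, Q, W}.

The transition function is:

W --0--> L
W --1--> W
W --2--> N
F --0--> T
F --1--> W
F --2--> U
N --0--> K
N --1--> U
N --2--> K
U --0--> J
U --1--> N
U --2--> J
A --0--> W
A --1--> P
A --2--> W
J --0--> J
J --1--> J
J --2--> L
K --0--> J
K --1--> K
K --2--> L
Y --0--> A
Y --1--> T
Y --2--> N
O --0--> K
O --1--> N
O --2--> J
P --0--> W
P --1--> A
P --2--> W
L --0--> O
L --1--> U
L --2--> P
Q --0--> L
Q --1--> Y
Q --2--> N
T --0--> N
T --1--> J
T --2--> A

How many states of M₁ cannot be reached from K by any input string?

4

BFS from K reaches {A, J, K, L, N, O, P, U, W}; the 4 state(s) F, Q, T, Y are never visited.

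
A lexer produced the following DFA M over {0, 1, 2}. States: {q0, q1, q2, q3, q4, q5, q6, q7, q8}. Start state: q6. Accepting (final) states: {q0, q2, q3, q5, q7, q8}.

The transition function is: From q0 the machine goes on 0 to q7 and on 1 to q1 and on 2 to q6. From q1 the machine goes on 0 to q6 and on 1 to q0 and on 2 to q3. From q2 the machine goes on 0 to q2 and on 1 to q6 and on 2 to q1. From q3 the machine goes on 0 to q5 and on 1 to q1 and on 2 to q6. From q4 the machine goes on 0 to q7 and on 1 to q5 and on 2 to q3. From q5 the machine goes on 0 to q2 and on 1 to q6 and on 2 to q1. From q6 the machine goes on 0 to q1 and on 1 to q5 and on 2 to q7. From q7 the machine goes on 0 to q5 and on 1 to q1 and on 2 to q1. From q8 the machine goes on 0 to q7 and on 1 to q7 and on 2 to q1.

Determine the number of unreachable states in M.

2

No path from q6 leads to q4, q8; the other 7 states are all reachable.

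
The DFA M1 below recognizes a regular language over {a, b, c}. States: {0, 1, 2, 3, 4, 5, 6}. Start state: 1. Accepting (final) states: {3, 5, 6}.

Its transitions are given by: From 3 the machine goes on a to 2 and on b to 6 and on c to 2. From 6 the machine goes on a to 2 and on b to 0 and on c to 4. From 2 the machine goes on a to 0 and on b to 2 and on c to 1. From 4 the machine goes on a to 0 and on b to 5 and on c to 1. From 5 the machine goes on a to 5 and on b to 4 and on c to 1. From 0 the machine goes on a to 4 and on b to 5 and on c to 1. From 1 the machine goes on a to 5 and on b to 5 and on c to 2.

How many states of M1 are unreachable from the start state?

No path from 1 leads to 3, 6; the other 5 states are all reachable.

2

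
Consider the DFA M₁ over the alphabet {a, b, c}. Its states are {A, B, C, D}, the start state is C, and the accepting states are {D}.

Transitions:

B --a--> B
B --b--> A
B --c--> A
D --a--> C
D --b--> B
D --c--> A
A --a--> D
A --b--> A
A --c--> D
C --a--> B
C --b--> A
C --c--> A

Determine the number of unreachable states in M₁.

0

A breadth-first search from the start state visits every state.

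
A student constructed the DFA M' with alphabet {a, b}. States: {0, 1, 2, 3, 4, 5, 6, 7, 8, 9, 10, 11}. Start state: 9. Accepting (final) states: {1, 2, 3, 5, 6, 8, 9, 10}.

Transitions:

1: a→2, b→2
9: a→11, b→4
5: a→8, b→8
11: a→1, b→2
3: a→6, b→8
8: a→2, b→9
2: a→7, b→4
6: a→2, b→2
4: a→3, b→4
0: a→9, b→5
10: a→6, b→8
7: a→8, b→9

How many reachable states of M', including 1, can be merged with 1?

Reachable states from the start: {1,2,3,4,6,7,8,9,11}. Unreachable: {0,5,10} — drop them.
Initial partition by acceptance: {1,2,3,6,8,9} | {4,7,11}.
Split {1,2,3,6,8,9} by δ(·,a) → {1,3,6,8} and {2,9}.
On input a, block {1,3,6,8} splits into {1,6,8} and {3}.
Split {4,7,11} by δ(·,a) → {7,11} and {4}.
Stable partition: {1,6,8} | {7,11} | {2,9} | {3} | {4} — 5 equivalence classes.
The equivalence class containing 1 is {1,6,8}, of size 3.

3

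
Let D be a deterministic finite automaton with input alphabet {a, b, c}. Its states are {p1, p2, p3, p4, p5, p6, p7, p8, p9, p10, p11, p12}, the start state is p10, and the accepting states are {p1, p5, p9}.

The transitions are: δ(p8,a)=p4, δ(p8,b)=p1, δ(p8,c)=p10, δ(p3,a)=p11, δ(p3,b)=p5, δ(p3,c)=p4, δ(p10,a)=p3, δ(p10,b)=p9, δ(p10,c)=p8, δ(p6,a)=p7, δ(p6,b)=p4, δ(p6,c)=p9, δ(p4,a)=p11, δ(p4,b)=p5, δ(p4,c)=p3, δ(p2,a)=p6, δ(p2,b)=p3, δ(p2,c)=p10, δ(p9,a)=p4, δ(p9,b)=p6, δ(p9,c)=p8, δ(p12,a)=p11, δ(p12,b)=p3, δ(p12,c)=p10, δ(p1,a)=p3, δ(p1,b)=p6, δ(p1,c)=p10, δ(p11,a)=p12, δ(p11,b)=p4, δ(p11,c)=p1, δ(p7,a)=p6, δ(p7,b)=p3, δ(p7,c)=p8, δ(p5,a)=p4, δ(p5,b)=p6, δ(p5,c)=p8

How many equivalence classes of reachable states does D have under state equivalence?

5

States {p2} cannot be reached from the start state, so discard them.
Initial partition by acceptance: {p1,p5,p9} | {p3,p4,p6,p7,p8,p10,p11,p12}.
Refine {p3,p4,p6,p7,p8,p10,p11,p12} on symbol b: members go to different blocks, giving {p3,p4,p8,p10} and {p6,p7,p11,p12}.
On input a, block {p3,p4,p8,p10} splits into {p3,p4} and {p8,p10}.
Refine {p6,p7,p11,p12} on symbol c: members go to different blocks, giving {p6,p11} and {p7,p12}.
No further refinement is possible. Final partition (5 blocks): {p1,p5,p9} | {p3,p4} | {p6,p11} | {p8,p10} | {p7,p12}.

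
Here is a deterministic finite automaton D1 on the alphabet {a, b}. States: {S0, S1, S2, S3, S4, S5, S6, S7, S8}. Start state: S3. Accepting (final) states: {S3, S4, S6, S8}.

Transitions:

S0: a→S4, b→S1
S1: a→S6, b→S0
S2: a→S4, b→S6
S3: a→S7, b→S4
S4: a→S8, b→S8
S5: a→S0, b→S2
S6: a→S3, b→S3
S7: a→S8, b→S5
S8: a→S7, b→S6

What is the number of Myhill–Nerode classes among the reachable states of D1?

P0 = {S3,S4,S6,S8} | {S0,S1,S2,S5,S7}.
Split {S3,S4,S6,S8} by δ(·,a) → {S3,S8} and {S4,S6}.
Refine {S0,S1,S2,S5,S7} on symbol a: members go to different blocks, giving {S0,S1,S2} and {S5} and {S7}.
On input b, block {S0,S1,S2} splits into {S0,S1} and {S2}.
The partition is now stable with 6 blocks: {S3,S8} | {S0,S1} | {S4,S6} | {S5} | {S7} | {S2}.

6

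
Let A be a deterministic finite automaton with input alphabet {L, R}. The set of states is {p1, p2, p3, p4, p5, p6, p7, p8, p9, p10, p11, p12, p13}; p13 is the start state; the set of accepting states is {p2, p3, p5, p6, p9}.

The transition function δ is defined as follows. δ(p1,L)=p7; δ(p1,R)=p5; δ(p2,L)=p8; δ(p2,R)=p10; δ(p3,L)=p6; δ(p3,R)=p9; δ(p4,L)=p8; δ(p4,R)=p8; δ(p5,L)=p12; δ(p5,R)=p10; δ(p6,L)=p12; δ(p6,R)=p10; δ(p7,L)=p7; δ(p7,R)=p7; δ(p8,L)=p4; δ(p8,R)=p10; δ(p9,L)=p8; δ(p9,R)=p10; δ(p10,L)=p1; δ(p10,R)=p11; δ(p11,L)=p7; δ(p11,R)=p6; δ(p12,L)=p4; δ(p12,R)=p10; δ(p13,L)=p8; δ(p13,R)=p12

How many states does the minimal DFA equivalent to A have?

Reachable states from the start: {p1,p4,p5,p6,p7,p8,p10,p11,p12,p13}. Unreachable: {p2,p3,p9} — drop them.
Initial partition by acceptance: {p5,p6} | {p1,p4,p7,p8,p10,p11,p12,p13}.
Refine {p1,p4,p7,p8,p10,p11,p12,p13} on symbol R: members go to different blocks, giving {p4,p7,p8,p10,p12,p13} and {p1,p11}.
Refine {p4,p7,p8,p10,p12,p13} on symbol L: members go to different blocks, giving {p4,p7,p8,p12,p13} and {p10}.
Split {p4,p7,p8,p12,p13} by δ(·,R) → {p4,p7,p13} and {p8,p12}.
On input L, block {p4,p7,p13} splits into {p4,p13} and {p7}.
Stable partition: {p5,p6} | {p4,p13} | {p1,p11} | {p10} | {p8,p12} | {p7} — 6 equivalence classes.

6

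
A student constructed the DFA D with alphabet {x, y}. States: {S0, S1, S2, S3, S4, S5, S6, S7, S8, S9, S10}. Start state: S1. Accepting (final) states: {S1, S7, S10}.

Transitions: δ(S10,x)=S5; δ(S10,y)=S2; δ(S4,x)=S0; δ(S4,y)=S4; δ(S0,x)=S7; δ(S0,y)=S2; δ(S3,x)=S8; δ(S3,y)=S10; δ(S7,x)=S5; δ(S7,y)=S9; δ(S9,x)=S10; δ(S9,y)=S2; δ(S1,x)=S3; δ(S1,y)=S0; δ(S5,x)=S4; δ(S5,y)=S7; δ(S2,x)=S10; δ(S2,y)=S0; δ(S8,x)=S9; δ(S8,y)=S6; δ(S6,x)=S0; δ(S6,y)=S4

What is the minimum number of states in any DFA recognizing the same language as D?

Start with accepting vs non-accepting: {S1,S7,S10} | {S0,S2,S3,S4,S5,S6,S8,S9}.
On input x, block {S0,S2,S3,S4,S5,S6,S8,S9} splits into {S3,S4,S5,S6,S8} and {S0,S2,S9}.
Split {S3,S4,S5,S6,S8} by δ(·,x) → {S4,S6,S8} and {S3,S5}.
Stable partition: {S1,S7,S10} | {S4,S6,S8} | {S0,S2,S9} | {S3,S5} — 4 equivalence classes.

4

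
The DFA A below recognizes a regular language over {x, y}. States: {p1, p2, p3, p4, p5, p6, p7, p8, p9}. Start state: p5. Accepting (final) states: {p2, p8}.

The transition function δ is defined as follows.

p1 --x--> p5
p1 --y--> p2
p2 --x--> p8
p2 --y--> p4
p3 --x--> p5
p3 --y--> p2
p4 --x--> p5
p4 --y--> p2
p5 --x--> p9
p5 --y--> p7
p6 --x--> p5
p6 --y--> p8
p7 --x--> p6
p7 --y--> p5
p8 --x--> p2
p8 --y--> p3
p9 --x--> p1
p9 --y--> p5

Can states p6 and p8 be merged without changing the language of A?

Initial partition by acceptance: {p2,p8} | {p1,p3,p4,p5,p6,p7,p9}.
Refine {p1,p3,p4,p5,p6,p7,p9} on symbol y: members go to different blocks, giving {p1,p3,p4,p6} and {p5,p7,p9}.
On input x, block {p5,p7,p9} splits into {p7,p9} and {p5}.
The partition is now stable with 4 blocks: {p2,p8} | {p1,p3,p4,p6} | {p7,p9} | {p5}.
p6 and p8 end up in different blocks, so they are distinguishable. For instance, the string 'ε' is accepted from only p8.

No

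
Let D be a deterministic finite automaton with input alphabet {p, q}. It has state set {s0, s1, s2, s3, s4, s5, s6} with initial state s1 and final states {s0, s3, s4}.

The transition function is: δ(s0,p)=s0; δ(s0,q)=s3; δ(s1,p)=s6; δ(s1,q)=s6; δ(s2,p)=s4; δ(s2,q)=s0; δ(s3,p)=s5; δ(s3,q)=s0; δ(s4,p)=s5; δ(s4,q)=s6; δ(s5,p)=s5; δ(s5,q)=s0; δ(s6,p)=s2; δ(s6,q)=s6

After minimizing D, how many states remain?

7

Initial partition by acceptance: {s0,s3,s4} | {s1,s2,s5,s6}.
Split {s0,s3,s4} by δ(·,p) → {s3,s4} and {s0}.
Split {s3,s4} by δ(·,q) → {s3} and {s4}.
Split {s1,s2,s5,s6} by δ(·,p) → {s1,s5,s6} and {s2}.
Refine {s1,s5,s6} on symbol p: members go to different blocks, giving {s1,s5} and {s6}.
On input p, block {s1,s5} splits into {s1} and {s5}.
The partition is now stable with 7 blocks: {s3} | {s1} | {s0} | {s4} | {s2} | {s6} | {s5}.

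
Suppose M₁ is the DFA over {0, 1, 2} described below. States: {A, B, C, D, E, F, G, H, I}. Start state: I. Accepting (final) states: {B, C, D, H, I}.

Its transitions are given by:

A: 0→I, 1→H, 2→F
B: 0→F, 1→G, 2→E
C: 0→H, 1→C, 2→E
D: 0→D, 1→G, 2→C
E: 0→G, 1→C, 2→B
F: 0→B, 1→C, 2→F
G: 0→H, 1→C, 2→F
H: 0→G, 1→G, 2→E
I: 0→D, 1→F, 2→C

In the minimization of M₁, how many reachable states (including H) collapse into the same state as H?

First remove the unreachable states {A}; 8 states remain.
Start with accepting vs non-accepting: {B,C,D,H,I} | {E,F,G}.
On input 0, block {B,C,D,H,I} splits into {C,D,I} and {B,H}.
Refine {C,D,I} on symbol 0: members go to different blocks, giving {D,I} and {C}.
Split {E,F,G} by δ(·,0) → {F,G} and {E}.
No further refinement is possible. Final partition (5 blocks): {D,I} | {F,G} | {B,H} | {C} | {E}.
State H belongs to the block {B,H}, which has 2 states.

2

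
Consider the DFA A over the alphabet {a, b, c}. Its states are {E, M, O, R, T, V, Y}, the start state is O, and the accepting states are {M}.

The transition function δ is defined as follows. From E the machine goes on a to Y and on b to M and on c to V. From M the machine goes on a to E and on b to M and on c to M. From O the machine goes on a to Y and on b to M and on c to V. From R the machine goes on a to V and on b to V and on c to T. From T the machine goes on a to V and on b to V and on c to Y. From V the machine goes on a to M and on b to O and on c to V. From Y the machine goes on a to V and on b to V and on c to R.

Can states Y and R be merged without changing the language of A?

Yes

Every state is reachable, so we keep all 7.
Start with accepting vs non-accepting: {M} | {E,O,R,T,V,Y}.
Split {E,O,R,T,V,Y} by δ(·,a) → {E,O,R,T,Y} and {V}.
Refine {E,O,R,T,Y} on symbol a: members go to different blocks, giving {R,T,Y} and {E,O}.
No further refinement is possible. Final partition (4 blocks): {M} | {R,T,Y} | {V} | {E,O}.
Y and R lie in the same block of the stable partition, so they are equivalent — no string distinguishes them.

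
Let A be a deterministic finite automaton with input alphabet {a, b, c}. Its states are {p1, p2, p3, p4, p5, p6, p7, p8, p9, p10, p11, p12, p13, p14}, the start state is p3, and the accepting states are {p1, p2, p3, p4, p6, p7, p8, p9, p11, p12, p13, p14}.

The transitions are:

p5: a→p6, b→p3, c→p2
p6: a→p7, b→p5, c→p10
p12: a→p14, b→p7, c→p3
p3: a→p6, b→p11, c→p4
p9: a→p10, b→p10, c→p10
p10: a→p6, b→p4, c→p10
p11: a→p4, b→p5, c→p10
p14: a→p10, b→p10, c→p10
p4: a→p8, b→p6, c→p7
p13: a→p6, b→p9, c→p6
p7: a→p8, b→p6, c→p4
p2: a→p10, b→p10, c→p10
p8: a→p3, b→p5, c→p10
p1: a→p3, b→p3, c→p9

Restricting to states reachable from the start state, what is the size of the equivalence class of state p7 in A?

First remove the unreachable states {p1,p9,p12,p13,p14}; 9 states remain.
P0 = {p2,p3,p4,p6,p7,p8,p11} | {p5,p10}.
Refine {p2,p3,p4,p6,p7,p8,p11} on symbol a: members go to different blocks, giving {p3,p4,p6,p7,p8,p11} and {p2}.
Split {p3,p4,p6,p7,p8,p11} by δ(·,b) → {p3,p4,p7} and {p6,p8,p11}.
Split {p5,p10} by δ(·,c) → {p5} and {p10}.
The partition is now stable with 5 blocks: {p3,p4,p7} | {p5} | {p2} | {p6,p8,p11} | {p10}.
The equivalence class containing p7 is {p3,p4,p7}, of size 3.

3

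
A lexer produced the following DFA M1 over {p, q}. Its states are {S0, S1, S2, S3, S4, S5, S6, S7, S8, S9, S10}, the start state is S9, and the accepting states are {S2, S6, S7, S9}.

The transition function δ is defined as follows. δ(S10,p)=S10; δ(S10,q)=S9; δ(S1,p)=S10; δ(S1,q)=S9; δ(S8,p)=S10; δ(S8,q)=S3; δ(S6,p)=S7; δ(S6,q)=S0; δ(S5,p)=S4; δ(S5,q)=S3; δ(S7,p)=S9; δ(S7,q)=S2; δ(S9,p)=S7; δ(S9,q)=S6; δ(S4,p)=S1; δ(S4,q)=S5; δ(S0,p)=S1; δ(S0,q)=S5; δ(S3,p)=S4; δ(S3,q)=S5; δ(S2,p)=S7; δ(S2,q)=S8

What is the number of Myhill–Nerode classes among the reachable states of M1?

5

Start with accepting vs non-accepting: {S2,S6,S7,S9} | {S0,S1,S3,S4,S5,S8,S10}.
On input q, block {S2,S6,S7,S9} splits into {S2,S6} and {S7,S9}.
Split {S0,S1,S3,S4,S5,S8,S10} by δ(·,q) → {S0,S3,S4,S5,S8} and {S1,S10}.
Refine {S0,S3,S4,S5,S8} on symbol p: members go to different blocks, giving {S0,S4,S8} and {S3,S5}.
The partition is now stable with 5 blocks: {S2,S6} | {S0,S4,S8} | {S7,S9} | {S1,S10} | {S3,S5}.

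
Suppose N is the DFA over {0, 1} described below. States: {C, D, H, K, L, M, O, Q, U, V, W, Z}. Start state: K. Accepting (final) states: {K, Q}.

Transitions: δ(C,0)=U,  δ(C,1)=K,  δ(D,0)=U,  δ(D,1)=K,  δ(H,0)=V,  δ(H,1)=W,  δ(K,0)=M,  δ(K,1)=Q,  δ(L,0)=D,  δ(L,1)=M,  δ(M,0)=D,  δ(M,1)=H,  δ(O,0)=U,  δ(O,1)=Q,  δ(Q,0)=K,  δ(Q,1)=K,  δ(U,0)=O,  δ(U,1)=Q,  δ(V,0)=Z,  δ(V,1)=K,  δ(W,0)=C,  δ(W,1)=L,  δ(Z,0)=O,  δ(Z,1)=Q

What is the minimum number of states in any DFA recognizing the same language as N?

Initial partition by acceptance: {K,Q} | {C,D,H,L,M,O,U,V,W,Z}.
Refine {K,Q} on symbol 0: members go to different blocks, giving {K} and {Q}.
On input 1, block {C,D,H,L,M,O,U,V,W,Z} splits into {H,L,M,W} and {C,D,V} and {O,U,Z}.
Stable partition: {K} | {H,L,M,W} | {Q} | {C,D,V} | {O,U,Z} — 5 equivalence classes.

5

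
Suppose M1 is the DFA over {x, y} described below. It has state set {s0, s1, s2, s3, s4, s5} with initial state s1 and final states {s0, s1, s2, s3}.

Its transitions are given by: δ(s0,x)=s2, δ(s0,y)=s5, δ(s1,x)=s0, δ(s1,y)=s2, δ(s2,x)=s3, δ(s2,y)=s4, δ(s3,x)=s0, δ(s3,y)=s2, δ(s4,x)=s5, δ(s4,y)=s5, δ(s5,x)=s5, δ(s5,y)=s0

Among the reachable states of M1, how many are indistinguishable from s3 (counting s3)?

Start with accepting vs non-accepting: {s0,s1,s2,s3} | {s4,s5}.
Refine {s0,s1,s2,s3} on symbol y: members go to different blocks, giving {s0,s2} and {s1,s3}.
Split {s0,s2} by δ(·,x) → {s0} and {s2}.
Refine {s4,s5} on symbol y: members go to different blocks, giving {s4} and {s5}.
No further refinement is possible. Final partition (5 blocks): {s0} | {s4} | {s1,s3} | {s2} | {s5}.
The equivalence class containing s3 is {s1,s3}, of size 2.

2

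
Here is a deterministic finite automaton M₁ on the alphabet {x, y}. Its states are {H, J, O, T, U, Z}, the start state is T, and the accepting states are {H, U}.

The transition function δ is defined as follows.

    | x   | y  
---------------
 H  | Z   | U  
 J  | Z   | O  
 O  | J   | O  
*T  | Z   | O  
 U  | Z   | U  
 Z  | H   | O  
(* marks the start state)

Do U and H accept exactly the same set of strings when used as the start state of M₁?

Every state is reachable, so we keep all 6.
Start with accepting vs non-accepting: {H,U} | {J,O,T,Z}.
Split {J,O,T,Z} by δ(·,x) → {J,O,T} and {Z}.
On input x, block {J,O,T} splits into {J,T} and {O}.
The partition is now stable with 4 blocks: {H,U} | {J,T} | {Z} | {O}.
U and H lie in the same block of the stable partition, so they are equivalent — no string distinguishes them.

Yes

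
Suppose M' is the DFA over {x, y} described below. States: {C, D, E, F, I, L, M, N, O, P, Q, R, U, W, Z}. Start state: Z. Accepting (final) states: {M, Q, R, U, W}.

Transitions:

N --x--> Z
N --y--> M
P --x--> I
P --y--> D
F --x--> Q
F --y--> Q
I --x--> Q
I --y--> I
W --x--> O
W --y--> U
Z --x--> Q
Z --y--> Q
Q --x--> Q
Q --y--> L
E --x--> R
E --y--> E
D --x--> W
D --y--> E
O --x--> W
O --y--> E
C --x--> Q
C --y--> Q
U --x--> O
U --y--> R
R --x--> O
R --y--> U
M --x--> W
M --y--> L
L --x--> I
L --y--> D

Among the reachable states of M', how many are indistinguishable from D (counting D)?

3

Reachable states from the start: {D,E,I,L,O,Q,R,U,W,Z}. Unreachable: {C,F,M,N,P} — drop them.
P0 = {Q,R,U,W} | {D,E,I,L,O,Z}.
Refine {Q,R,U,W} on symbol x: members go to different blocks, giving {R,U,W} and {Q}.
Refine {D,E,I,L,O,Z} on symbol x: members go to different blocks, giving {D,E,O} and {I,Z} and {L}.
On input y, block {I,Z} splits into {Z} and {I}.
The partition is now stable with 6 blocks: {R,U,W} | {D,E,O} | {Q} | {Z} | {L} | {I}.
State D belongs to the block {D,E,O}, which has 3 states.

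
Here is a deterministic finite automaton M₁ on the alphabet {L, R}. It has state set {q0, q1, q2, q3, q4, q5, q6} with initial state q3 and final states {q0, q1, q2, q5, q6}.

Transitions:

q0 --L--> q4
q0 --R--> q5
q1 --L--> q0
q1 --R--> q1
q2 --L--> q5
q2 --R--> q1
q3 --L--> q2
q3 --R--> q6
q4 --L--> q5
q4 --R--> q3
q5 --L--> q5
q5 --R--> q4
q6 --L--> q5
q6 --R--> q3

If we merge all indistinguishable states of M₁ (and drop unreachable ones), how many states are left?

P0 = {q0,q1,q2,q5,q6} | {q3,q4}.
On input L, block {q0,q1,q2,q5,q6} splits into {q1,q2,q5,q6} and {q0}.
Split {q1,q2,q5,q6} by δ(·,L) → {q2,q5,q6} and {q1}.
Refine {q2,q5,q6} on symbol R: members go to different blocks, giving {q5,q6} and {q2}.
Split {q3,q4} by δ(·,L) → {q3} and {q4}.
Refine {q5,q6} on symbol R: members go to different blocks, giving {q5} and {q6}.
The partition is now stable with 7 blocks: {q5} | {q3} | {q0} | {q1} | {q2} | {q4} | {q6}.

7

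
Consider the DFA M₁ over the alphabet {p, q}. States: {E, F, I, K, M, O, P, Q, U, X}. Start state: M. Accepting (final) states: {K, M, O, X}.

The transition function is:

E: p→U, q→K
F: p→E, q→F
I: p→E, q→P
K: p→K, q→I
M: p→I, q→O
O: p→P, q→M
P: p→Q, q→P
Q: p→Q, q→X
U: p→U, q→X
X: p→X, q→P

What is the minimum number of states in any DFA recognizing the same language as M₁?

First remove the unreachable states {F}; 9 states remain.
P0 = {K,M,O,X} | {E,I,P,Q,U}.
Split {K,M,O,X} by δ(·,p) → {M,O} and {K,X}.
Split {E,I,P,Q,U} by δ(·,q) → {E,Q,U} and {I,P}.
No further refinement is possible. Final partition (4 blocks): {M,O} | {E,Q,U} | {K,X} | {I,P}.

4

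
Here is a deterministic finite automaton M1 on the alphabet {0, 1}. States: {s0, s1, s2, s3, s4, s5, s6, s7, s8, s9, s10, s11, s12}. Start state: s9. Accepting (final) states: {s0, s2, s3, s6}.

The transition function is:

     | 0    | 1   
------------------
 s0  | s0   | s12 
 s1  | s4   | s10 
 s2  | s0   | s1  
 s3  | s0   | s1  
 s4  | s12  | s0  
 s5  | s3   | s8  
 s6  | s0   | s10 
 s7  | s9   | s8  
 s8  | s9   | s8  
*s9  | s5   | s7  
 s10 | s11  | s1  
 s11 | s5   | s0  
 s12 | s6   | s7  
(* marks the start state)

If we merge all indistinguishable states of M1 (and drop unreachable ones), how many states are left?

7

Reachable states from the start: {s0,s1,s3,s4,s5,s6,s7,s8,s9,s10,s11,s12}. Unreachable: {s2} — drop them.
Initial partition by acceptance: {s0,s3,s6} | {s1,s4,s5,s7,s8,s9,s10,s11,s12}.
Split {s1,s4,s5,s7,s8,s9,s10,s11,s12} by δ(·,0) → {s1,s4,s7,s8,s9,s10,s11} and {s5,s12}.
On input 1, block {s0,s3,s6} splits into {s3,s6} and {s0}.
Refine {s1,s4,s7,s8,s9,s10,s11} on symbol 0: members go to different blocks, giving {s1,s7,s8,s10} and {s4,s9,s11}.
On input 1, block {s4,s9,s11} splits into {s4,s11} and {s9}.
Refine {s1,s7,s8,s10} on symbol 0: members go to different blocks, giving {s1,s10} and {s7,s8}.
The partition is now stable with 7 blocks: {s3,s6} | {s1,s10} | {s5,s12} | {s0} | {s4,s11} | {s9} | {s7,s8}.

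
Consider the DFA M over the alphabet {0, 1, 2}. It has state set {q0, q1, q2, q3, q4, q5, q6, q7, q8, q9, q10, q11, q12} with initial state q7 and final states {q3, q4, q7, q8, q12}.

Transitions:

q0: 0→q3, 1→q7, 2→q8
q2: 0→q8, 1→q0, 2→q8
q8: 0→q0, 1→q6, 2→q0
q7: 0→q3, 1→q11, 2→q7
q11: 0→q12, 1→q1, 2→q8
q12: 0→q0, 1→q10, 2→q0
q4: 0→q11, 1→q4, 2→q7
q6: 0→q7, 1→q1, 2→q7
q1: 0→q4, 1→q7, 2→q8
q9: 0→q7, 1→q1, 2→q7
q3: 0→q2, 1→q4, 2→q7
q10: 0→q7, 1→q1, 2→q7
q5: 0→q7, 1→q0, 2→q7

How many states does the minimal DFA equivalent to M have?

First remove the unreachable states {q5,q9}; 11 states remain.
P0 = {q3,q4,q7,q8,q12} | {q0,q1,q2,q6,q10,q11}.
On input 0, block {q3,q4,q7,q8,q12} splits into {q3,q4,q8,q12} and {q7}.
Split {q3,q4,q8,q12} by δ(·,1) → {q3,q4} and {q8,q12}.
Refine {q0,q1,q2,q6,q10,q11} on symbol 0: members go to different blocks, giving {q0,q1} and {q2,q11} and {q6,q10}.
Stable partition: {q3,q4} | {q0,q1} | {q7} | {q8,q12} | {q2,q11} | {q6,q10} — 6 equivalence classes.

6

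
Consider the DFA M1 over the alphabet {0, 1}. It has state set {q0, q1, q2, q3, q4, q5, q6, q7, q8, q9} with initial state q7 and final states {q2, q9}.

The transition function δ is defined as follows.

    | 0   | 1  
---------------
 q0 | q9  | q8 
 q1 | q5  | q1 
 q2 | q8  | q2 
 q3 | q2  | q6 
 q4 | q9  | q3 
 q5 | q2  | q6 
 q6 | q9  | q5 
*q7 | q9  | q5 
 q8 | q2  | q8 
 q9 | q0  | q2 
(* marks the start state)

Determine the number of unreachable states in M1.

Starting at q7 and following transitions, the reachable set is {q0, q2, q5, q6, q7, q8, q9}. That leaves q1, q3, q4 unreachable — 3 in total.

3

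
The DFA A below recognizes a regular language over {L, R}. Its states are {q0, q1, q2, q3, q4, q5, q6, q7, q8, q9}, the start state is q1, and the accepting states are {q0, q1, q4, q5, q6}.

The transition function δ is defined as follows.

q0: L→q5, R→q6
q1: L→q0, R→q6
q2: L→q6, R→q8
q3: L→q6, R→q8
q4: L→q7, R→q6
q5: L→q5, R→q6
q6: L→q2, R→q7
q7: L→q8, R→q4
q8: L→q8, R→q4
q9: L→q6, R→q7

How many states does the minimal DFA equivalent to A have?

Reachable states from the start: {q0,q1,q2,q4,q5,q6,q7,q8}. Unreachable: {q3,q9} — drop them.
P0 = {q0,q1,q4,q5,q6} | {q2,q7,q8}.
Refine {q0,q1,q4,q5,q6} on symbol L: members go to different blocks, giving {q0,q1,q5} and {q4,q6}.
Split {q2,q7,q8} by δ(·,L) → {q7,q8} and {q2}.
On input L, block {q4,q6} splits into {q4} and {q6}.
The partition is now stable with 5 blocks: {q0,q1,q5} | {q7,q8} | {q4} | {q2} | {q6}.

5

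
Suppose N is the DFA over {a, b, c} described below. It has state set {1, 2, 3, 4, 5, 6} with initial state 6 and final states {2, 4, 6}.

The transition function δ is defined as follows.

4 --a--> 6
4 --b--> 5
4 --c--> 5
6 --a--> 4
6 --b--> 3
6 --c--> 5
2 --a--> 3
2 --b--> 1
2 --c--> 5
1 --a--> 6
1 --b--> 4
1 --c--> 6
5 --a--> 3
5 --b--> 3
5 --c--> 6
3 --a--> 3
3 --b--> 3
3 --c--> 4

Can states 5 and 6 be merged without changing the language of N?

First remove the unreachable states {1,2}; 4 states remain.
Start with accepting vs non-accepting: {4,6} | {3,5}.
No further refinement is possible. Final partition (2 blocks): {4,6} | {3,5}.
5 and 6 end up in different blocks, so they are distinguishable. For instance, the string 'ε' is accepted from only 6.

No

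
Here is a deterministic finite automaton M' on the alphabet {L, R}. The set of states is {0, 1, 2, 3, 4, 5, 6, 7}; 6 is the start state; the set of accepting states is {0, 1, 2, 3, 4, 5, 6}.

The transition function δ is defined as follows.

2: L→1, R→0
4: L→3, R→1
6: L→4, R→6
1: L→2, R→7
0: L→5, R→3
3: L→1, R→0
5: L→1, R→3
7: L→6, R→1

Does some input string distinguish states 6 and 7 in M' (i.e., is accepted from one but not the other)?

All states are reachable from the start state.
Start with accepting vs non-accepting: {0,1,2,3,4,5,6} | {7}.
Split {0,1,2,3,4,5,6} by δ(·,R) → {0,2,3,4,5,6} and {1}.
Refine {0,2,3,4,5,6} on symbol L: members go to different blocks, giving {0,4,6} and {2,3,5}.
On input L, block {0,4,6} splits into {0,4} and {6}.
Refine {0,4} on symbol R: members go to different blocks, giving {0} and {4}.
Split {2,3,5} by δ(·,R) → {2,3} and {5}.
Stable partition: {0} | {7} | {1} | {2,3} | {6} | {4} | {5} — 7 equivalence classes.
6 and 7 end up in different blocks, so they are distinguishable. For instance, the string 'ε' is accepted from only 6.

Yes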